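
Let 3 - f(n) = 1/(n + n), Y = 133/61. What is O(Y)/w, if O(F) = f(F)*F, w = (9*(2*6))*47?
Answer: 737/619272 ≈ 0.0011901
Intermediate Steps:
Y = 133/61 (Y = 133*(1/61) = 133/61 ≈ 2.1803)
w = 5076 (w = (9*12)*47 = 108*47 = 5076)
f(n) = 3 - 1/(2*n) (f(n) = 3 - 1/(n + n) = 3 - 1/(2*n))
O(F) = F*(3 - 1/(2*F)) (O(F) = (3 - 1/(2*F))*F = F*(3 - 1/(2*F)))
O(Y)/w = (-1/2 + 3*(133/61))/5076 = (-1/2 + 399/61)*(1/5076) = (737/122)*(1/5076) = 737/619272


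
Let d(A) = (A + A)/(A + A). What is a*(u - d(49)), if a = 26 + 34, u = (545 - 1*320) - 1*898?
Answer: -40440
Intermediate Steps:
d(A) = 1 (d(A) = (2*A)/((2*A)) = (2*A)*(1/(2*A)) = 1)
u = -673 (u = (545 - 320) - 898 = 225 - 898 = -673)
a = 60
a*(u - d(49)) = 60*(-673 - 1*1) = 60*(-673 - 1) = 60*(-674) = -40440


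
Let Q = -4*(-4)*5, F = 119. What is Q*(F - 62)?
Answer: 4560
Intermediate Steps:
Q = 80 (Q = 16*5 = 80)
Q*(F - 62) = 80*(119 - 62) = 80*57 = 4560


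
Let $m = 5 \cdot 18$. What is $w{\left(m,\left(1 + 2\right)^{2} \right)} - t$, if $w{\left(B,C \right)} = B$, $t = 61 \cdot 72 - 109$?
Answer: $-4193$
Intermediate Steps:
$t = 4283$ ($t = 4392 - 109 = 4283$)
$m = 90$
$w{\left(m,\left(1 + 2\right)^{2} \right)} - t = 90 - 4283 = -4193$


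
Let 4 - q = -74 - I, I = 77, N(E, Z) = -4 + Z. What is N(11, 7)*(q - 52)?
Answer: 309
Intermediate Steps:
q = 155 (q = 4 - (-74 - 1*77) = 4 - (-74 - 77) = 4 - 1*(-151) = 4 + 151 = 155)
N(11, 7)*(q - 52) = (-4 + 7)*(155 - 52) = 3*103 = 309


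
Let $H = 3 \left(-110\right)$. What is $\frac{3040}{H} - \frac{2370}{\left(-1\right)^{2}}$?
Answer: $- \frac{78514}{33} \approx -2379.2$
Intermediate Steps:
$H = -330$
$\frac{3040}{H} - \frac{2370}{\left(-1\right)^{2}} = \frac{3040}{-330} - \frac{2370}{\left(-1\right)^{2}} = 3040 \left(- \frac{1}{330}\right) - \frac{2370}{1} = - \frac{304}{33} - 2370 = - \frac{78514}{33}$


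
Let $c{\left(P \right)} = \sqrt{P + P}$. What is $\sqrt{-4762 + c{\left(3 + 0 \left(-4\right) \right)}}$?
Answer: $\sqrt{-4762 + \sqrt{6}} \approx 68.99 i$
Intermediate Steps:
$c{\left(P \right)} = \sqrt{2} \sqrt{P}$ ($c{\left(P \right)} = \sqrt{2 P} = \sqrt{2} \sqrt{P}$)
$\sqrt{-4762 + c{\left(3 + 0 \left(-4\right) \right)}} = \sqrt{-4762 + \sqrt{2} \sqrt{3 + 0 \left(-4\right)}} = \sqrt{-4762 + \sqrt{2} \sqrt{3 + 0}} = \sqrt{-4762 + \sqrt{2} \sqrt{3}} = \sqrt{-4762 + \sqrt{6}}$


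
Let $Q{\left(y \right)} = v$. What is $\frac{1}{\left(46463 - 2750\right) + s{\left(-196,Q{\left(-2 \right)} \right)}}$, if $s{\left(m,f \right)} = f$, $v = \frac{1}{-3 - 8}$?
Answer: $\frac{11}{480842} \approx 2.2877 \cdot 10^{-5}$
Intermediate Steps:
$v = - \frac{1}{11}$ ($v = \frac{1}{-11} = - \frac{1}{11} \approx -0.090909$)
$Q{\left(y \right)} = - \frac{1}{11}$
$\frac{1}{\left(46463 - 2750\right) + s{\left(-196,Q{\left(-2 \right)} \right)}} = \frac{1}{\left(46463 - 2750\right) - \frac{1}{11}} = \frac{1}{43713 - \frac{1}{11}} = \frac{1}{\frac{480842}{11}} = \frac{11}{480842}$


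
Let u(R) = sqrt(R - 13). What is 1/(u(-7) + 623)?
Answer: 623/388149 - 2*I*sqrt(5)/388149 ≈ 0.0016051 - 1.1522e-5*I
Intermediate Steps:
u(R) = sqrt(-13 + R)
1/(u(-7) + 623) = 1/(sqrt(-13 - 7) + 623) = 1/(sqrt(-20) + 623) = 1/(2*I*sqrt(5) + 623) = 1/(623 + 2*I*sqrt(5))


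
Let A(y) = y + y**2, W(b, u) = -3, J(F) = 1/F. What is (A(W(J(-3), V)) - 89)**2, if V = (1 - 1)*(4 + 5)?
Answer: 6889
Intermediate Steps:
V = 0 (V = 0*9 = 0)
(A(W(J(-3), V)) - 89)**2 = (-3*(1 - 3) - 89)**2 = (-3*(-2) - 89)**2 = (6 - 89)**2 = (-83)**2 = 6889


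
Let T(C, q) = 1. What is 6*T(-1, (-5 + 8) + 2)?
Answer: 6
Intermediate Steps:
6*T(-1, (-5 + 8) + 2) = 6*1 = 6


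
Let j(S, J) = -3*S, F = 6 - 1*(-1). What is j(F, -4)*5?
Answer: -105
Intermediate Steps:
F = 7 (F = 6 + 1 = 7)
j(F, -4)*5 = -3*7*5 = -21*5 = -105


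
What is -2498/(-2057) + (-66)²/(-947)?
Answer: -6594686/1947979 ≈ -3.3854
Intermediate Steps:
-2498/(-2057) + (-66)²/(-947) = -2498*(-1/2057) + 4356*(-1/947) = 2498/2057 - 4356/947 = -6594686/1947979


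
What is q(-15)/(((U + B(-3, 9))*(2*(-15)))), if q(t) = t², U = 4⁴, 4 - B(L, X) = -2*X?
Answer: -15/556 ≈ -0.026978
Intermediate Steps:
B(L, X) = 4 + 2*X (B(L, X) = 4 - (-2)*X = 4 + 2*X)
U = 256
q(-15)/(((U + B(-3, 9))*(2*(-15)))) = (-15)²/(((256 + (4 + 2*9))*(2*(-15)))) = 225/(((256 + (4 + 18))*(-30))) = 225/(((256 + 22)*(-30))) = 225/((278*(-30))) = 225/(-8340) = 225*(-1/8340) = -15/556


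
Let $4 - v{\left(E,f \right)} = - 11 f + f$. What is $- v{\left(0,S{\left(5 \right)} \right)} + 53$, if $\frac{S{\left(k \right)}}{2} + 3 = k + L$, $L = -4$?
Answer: $89$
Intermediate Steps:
$S{\left(k \right)} = -14 + 2 k$ ($S{\left(k \right)} = -6 + 2 \left(k - 4\right) = -6 + 2 \left(-4 + k\right) = -6 + \left(-8 + 2 k\right) = -14 + 2 k$)
$v{\left(E,f \right)} = 4 + 10 f$ ($v{\left(E,f \right)} = 4 - \left(- 11 f + f\right) = 4 - - 10 f = 4 + 10 f$)
$- v{\left(0,S{\left(5 \right)} \right)} + 53 = - (4 + 10 \left(-14 + 2 \cdot 5\right)) + 53 = - (4 + 10 \left(-14 + 10\right)) + 53 = - (4 + 10 \left(-4\right)) + 53 = - (4 - 40) + 53 = \left(-1\right) \left(-36\right) + 53 = 36 + 53 = 89$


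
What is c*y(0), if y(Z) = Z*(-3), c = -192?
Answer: 0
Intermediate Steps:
y(Z) = -3*Z
c*y(0) = -(-576)*0 = -192*0 = 0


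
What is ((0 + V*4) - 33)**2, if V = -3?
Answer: 2025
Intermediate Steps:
((0 + V*4) - 33)**2 = ((0 - 3*4) - 33)**2 = ((0 - 12) - 33)**2 = (-12 - 33)**2 = (-45)**2 = 2025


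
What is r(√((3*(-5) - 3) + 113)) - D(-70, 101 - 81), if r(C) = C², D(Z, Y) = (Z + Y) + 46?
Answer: 99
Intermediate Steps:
D(Z, Y) = 46 + Y + Z (D(Z, Y) = (Y + Z) + 46 = 46 + Y + Z)
r(√((3*(-5) - 3) + 113)) - D(-70, 101 - 81) = (√((3*(-5) - 3) + 113))² - (46 + (101 - 81) - 70) = (√((-15 - 3) + 113))² - (46 + 20 - 70) = (√(-18 + 113))² - 1*(-4) = (√95)² + 4 = 95 + 4 = 99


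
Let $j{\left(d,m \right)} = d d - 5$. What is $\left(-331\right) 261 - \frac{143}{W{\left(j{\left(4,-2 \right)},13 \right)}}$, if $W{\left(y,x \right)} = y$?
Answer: $-86404$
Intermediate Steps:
$j{\left(d,m \right)} = -5 + d^{2}$ ($j{\left(d,m \right)} = d^{2} - 5 = -5 + d^{2}$)
$\left(-331\right) 261 - \frac{143}{W{\left(j{\left(4,-2 \right)},13 \right)}} = \left(-331\right) 261 - \frac{143}{-5 + 4^{2}} = -86391 - \frac{143}{-5 + 16} = -86391 - \frac{143}{11} = -86391 - 13 = -86404$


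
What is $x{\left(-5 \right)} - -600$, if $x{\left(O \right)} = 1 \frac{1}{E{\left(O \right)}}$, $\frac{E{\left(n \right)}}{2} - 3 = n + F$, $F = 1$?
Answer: $\frac{1199}{2} \approx 599.5$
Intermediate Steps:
$E{\left(n \right)} = 8 + 2 n$ ($E{\left(n \right)} = 6 + 2 \left(n + 1\right) = 6 + 2 \left(1 + n\right) = 6 + \left(2 + 2 n\right) = 8 + 2 n$)
$x{\left(O \right)} = \frac{1}{8 + 2 O}$ ($x{\left(O \right)} = 1 \frac{1}{8 + 2 O} = \frac{1}{8 + 2 O}$)
$x{\left(-5 \right)} - -600 = \frac{1}{2 \left(4 - 5\right)} - -600 = \frac{1}{2 \left(-1\right)} + 600 = \frac{1}{2} \left(-1\right) + 600 = - \frac{1}{2} + 600 = \frac{1199}{2}$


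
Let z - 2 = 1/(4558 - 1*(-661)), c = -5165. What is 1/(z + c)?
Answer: -5219/26945696 ≈ -0.00019369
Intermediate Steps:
z = 10439/5219 (z = 2 + 1/(4558 - 1*(-661)) = 2 + 1/(4558 + 661) = 2 + 1/5219 = 10439/5219 ≈ 2.0002)
1/(z + c) = 1/(10439/5219 - 5165) = 1/(-26945696/5219) = -5219/26945696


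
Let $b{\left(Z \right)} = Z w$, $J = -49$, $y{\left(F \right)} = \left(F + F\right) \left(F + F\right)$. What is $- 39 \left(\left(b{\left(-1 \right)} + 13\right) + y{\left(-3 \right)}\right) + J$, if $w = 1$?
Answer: $-1921$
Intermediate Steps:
$y{\left(F \right)} = 4 F^{2}$ ($y{\left(F \right)} = 2 F 2 F = 4 F^{2}$)
$b{\left(Z \right)} = Z$ ($b{\left(Z \right)} = Z 1 = Z$)
$- 39 \left(\left(b{\left(-1 \right)} + 13\right) + y{\left(-3 \right)}\right) + J = - 39 \left(\left(-1 + 13\right) + 4 \left(-3\right)^{2}\right) - 49 = - 39 \left(12 + 4 \cdot 9\right) - 49 = - 39 \left(12 + 36\right) - 49 = \left(-39\right) 48 - 49 = -1872 - 49 = -1921$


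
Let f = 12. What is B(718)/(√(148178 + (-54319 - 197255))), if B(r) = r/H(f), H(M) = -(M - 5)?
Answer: 359*I*√25849/180943 ≈ 0.31899*I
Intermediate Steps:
H(M) = 5 - M (H(M) = -(-5 + M) = 5 - M)
B(r) = -r/7 (B(r) = r/(5 - 1*12) = r/(5 - 12) = r/(-7) = r*(-⅐) = -r/7)
B(718)/(√(148178 + (-54319 - 197255))) = (-⅐*718)/(√(148178 + (-54319 - 197255))) = -718/(7*√(148178 - 251574)) = -718*(-I*√25849/51698)/7 = -(-359)*I*√25849/180943 = 359*I*√25849/180943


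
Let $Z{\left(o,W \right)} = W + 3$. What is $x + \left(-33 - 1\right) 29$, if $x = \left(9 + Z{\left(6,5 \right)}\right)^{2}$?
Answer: $-697$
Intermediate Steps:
$Z{\left(o,W \right)} = 3 + W$
$x = 289$ ($x = \left(9 + \left(3 + 5\right)\right)^{2} = \left(9 + 8\right)^{2} = 17^{2} = 289$)
$x + \left(-33 - 1\right) 29 = 289 + \left(-33 - 1\right) 29 = 289 - 986 = -697$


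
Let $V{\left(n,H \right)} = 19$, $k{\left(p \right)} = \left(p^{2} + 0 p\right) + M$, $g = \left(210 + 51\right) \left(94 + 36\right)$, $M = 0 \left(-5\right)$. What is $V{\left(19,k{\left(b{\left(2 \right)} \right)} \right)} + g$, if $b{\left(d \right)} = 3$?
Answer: $33949$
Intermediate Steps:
$M = 0$
$g = 33930$ ($g = 261 \cdot 130 = 33930$)
$k{\left(p \right)} = p^{2}$ ($k{\left(p \right)} = \left(p^{2} + 0 p\right) + 0 = \left(p^{2} + 0\right) + 0 = p^{2} + 0 = p^{2}$)
$V{\left(19,k{\left(b{\left(2 \right)} \right)} \right)} + g = 19 + 33930 = 33949$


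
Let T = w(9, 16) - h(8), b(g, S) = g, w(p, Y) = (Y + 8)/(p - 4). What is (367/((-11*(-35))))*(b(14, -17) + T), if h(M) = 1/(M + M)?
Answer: 550133/30800 ≈ 17.861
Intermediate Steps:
w(p, Y) = (8 + Y)/(-4 + p)
h(M) = 1/(2*M)
T = 379/80 (T = (8 + 16)/(-4 + 9) - 1/(2*8) = 24/5 - 1/(2*8) = (⅕)*24 - 1*1/16 = 24/5 - 1/16 = 379/80 ≈ 4.7375)
(367/((-11*(-35))))*(b(14, -17) + T) = (367/((-11*(-35))))*(14 + 379/80) = (367/385)*(1499/80) = 550133/30800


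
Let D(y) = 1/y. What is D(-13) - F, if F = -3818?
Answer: 49633/13 ≈ 3817.9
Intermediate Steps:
D(-13) - F = 1/(-13) - 1*(-3818) = -1/13 + 3818 = 49633/13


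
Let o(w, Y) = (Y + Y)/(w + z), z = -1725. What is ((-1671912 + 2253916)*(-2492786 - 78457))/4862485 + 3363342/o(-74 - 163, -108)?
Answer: 294108353029861/9724970 ≈ 3.0243e+7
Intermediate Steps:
o(w, Y) = 2*Y/(-1725 + w) (o(w, Y) = (Y + Y)/(w - 1725) = (2*Y)/(-1725 + w) = 2*Y/(-1725 + w))
((-1671912 + 2253916)*(-2492786 - 78457))/4862485 + 3363342/o(-74 - 163, -108) = ((-1671912 + 2253916)*(-2492786 - 78457))/4862485 + 3363342/((2*(-108)/(-1725 + (-74 - 163)))) = (582004*(-2571243))*(1/4862485) + 3363342/((2*(-108)/(-1725 - 237))) = -1496473710972*1/4862485 + 3363342/((2*(-108)/(-1962))) = -1496473710972/4862485 + 3363342/((2*(-108)*(-1/1962))) = -1496473710972/4862485 + 3363342/(12/109) = -1496473710972/4862485 + 3363342*(109/12) = -1496473710972/4862485 + 61100713/2 = 294108353029861/9724970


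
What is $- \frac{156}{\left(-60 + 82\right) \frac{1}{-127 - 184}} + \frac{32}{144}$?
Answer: $\frac{218344}{99} \approx 2205.5$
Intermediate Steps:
$- \frac{156}{\left(-60 + 82\right) \frac{1}{-127 - 184}} + \frac{32}{144} = - \frac{156}{22 \frac{1}{-311}} + 32 \cdot \frac{1}{144} = - \frac{156}{22 \left(- \frac{1}{311}\right)} + \frac{2}{9} = - \frac{156}{- \frac{22}{311}} + \frac{2}{9} = \left(-156\right) \left(- \frac{311}{22}\right) + \frac{2}{9} = \frac{24258}{11} + \frac{2}{9} = \frac{218344}{99}$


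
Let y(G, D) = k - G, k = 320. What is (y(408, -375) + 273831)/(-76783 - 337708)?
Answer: -273743/414491 ≈ -0.66043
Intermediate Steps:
y(G, D) = 320 - G
(y(408, -375) + 273831)/(-76783 - 337708) = ((320 - 1*408) + 273831)/(-76783 - 337708) = ((320 - 408) + 273831)/(-414491) = (-88 + 273831)*(-1/414491) = 273743*(-1/414491) = -273743/414491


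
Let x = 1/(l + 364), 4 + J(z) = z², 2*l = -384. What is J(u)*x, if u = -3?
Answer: 5/172 ≈ 0.029070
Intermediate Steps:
l = -192 (l = (½)*(-384) = -192)
J(z) = -4 + z²
x = 1/172 (x = 1/(-192 + 364) = 1/172 ≈ 0.0058140)
J(u)*x = (-4 + (-3)²)*(1/172) = (-4 + 9)*(1/172) = 5*(1/172) = 5/172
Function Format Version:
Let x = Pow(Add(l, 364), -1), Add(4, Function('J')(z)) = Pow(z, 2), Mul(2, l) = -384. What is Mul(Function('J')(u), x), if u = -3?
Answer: Rational(5, 172) ≈ 0.029070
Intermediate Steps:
l = -192 (l = Mul(Rational(1, 2), -384) = -192)
Function('J')(z) = Add(-4, Pow(z, 2))
x = Rational(1, 172) (x = Pow(Add(-192, 364), -1) = Pow(172, -1) = Rational(1, 172) ≈ 0.0058140)
Mul(Function('J')(u), x) = Mul(Add(-4, Pow(-3, 2)), Rational(1, 172)) = Mul(Add(-4, 9), Rational(1, 172)) = Mul(5, Rational(1, 172)) = Rational(5, 172)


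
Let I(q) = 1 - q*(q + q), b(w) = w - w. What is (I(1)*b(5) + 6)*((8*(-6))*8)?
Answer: -2304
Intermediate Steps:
b(w) = 0
I(q) = 1 - 2*q² (I(q) = 1 - q*2*q = 1 - 2*q²)
(I(1)*b(5) + 6)*((8*(-6))*8) = ((1 - 2*1²)*0 + 6)*((8*(-6))*8) = ((1 - 2*1)*0 + 6)*(-48*8) = ((1 - 2)*0 + 6)*(-384) = (-1*0 + 6)*(-384) = (0 + 6)*(-384) = 6*(-384) = -2304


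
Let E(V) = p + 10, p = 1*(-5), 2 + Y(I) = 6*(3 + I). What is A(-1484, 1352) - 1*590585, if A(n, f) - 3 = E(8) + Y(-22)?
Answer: -590693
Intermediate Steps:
Y(I) = 16 + 6*I (Y(I) = -2 + 6*(3 + I) = -2 + (18 + 6*I) = 16 + 6*I)
p = -5
E(V) = 5 (E(V) = -5 + 10 = 5)
A(n, f) = -108 (A(n, f) = 3 + (5 + (16 + 6*(-22))) = 3 + (5 + (16 - 132)) = 3 + (5 - 116) = 3 - 111 = -108)
A(-1484, 1352) - 1*590585 = -108 - 1*590585 = -108 - 590585 = -590693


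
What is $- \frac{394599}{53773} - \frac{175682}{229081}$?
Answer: $- \frac{99842081705}{12318372613} \approx -8.1051$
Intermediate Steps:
$- \frac{394599}{53773} - \frac{175682}{229081} = - \frac{99842081705}{12318372613}$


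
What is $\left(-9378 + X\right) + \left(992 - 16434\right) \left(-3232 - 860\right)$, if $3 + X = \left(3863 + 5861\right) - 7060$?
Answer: $63181947$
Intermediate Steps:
$X = 2661$ ($X = -3 + \left(\left(3863 + 5861\right) - 7060\right) = -3 + \left(9724 - 7060\right) = -3 + 2664 = 2661$)
$\left(-9378 + X\right) + \left(992 - 16434\right) \left(-3232 - 860\right) = \left(-9378 + 2661\right) + \left(992 - 16434\right) \left(-3232 - 860\right) = -6717 - -63188664 = -6717 + 63188664 = 63181947$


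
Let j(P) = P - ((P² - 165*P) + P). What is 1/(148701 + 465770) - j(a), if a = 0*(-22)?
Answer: 1/614471 ≈ 1.6274e-6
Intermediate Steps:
a = 0
j(P) = -P² + 165*P (j(P) = P - (P² - 164*P) = P + (-P² + 164*P) = -P² + 165*P)
1/(148701 + 465770) - j(a) = 1/(148701 + 465770) - 0*(165 - 1*0) = 1/614471 - 0*(165 + 0) = 1/614471 - 0*165 = 1/614471 - 1*0 = 1/614471 + 0 = 1/614471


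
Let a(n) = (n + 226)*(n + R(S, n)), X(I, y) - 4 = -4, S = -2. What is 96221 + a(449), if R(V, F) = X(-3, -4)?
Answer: 399296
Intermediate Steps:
X(I, y) = 0 (X(I, y) = 4 - 4 = 0)
R(V, F) = 0
a(n) = n*(226 + n) (a(n) = (n + 226)*(n + 0) = (226 + n)*n = n*(226 + n))
96221 + a(449) = 96221 + 449*(226 + 449) = 96221 + 449*675 = 96221 + 303075 = 399296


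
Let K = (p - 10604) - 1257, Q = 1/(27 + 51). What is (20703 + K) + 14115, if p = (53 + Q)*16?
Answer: 928403/39 ≈ 23805.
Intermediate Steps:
Q = 1/78 ≈ 0.012821
p = 33080/39 (p = (53 + 1/78)*16 = (4135/78)*16 = 33080/39 ≈ 848.21)
K = -429499/39 (K = (33080/39 - 10604) - 1257 = -380476/39 - 1257 = -429499/39 ≈ -11013.)
(20703 + K) + 14115 = (20703 - 429499/39) + 14115 = 377918/39 + 14115 = 928403/39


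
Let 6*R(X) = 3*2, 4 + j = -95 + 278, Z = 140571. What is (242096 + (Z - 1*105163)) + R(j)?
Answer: 277505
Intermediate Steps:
j = 179 (j = -4 + (-95 + 278) = -4 + 183 = 179)
R(X) = 1 (R(X) = (3*2)/6 = (1/6)*6 = 1)
(242096 + (Z - 1*105163)) + R(j) = (242096 + (140571 - 1*105163)) + 1 = (242096 + (140571 - 105163)) + 1 = (242096 + 35408) + 1 = 277504 + 1 = 277505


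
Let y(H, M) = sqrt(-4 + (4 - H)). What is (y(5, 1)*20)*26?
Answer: 520*I*sqrt(5) ≈ 1162.8*I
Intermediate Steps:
y(H, M) = sqrt(-H)
(y(5, 1)*20)*26 = (sqrt(-1*5)*20)*26 = (sqrt(-5)*20)*26 = ((I*sqrt(5))*20)*26 = (20*I*sqrt(5))*26 = 520*I*sqrt(5)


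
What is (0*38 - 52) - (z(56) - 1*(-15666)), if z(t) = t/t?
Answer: -15719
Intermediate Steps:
z(t) = 1
(0*38 - 52) - (z(56) - 1*(-15666)) = (0*38 - 52) - (1 - 1*(-15666)) = (0 - 52) - (1 + 15666) = -52 - 1*15667 = -52 - 15667 = -15719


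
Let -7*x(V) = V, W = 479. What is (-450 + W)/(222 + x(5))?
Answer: 203/1549 ≈ 0.13105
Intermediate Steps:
x(V) = -V/7
(-450 + W)/(222 + x(5)) = (-450 + 479)/(222 - 1/7*5) = 29/(222 - 5/7) = 29/(1549/7) = 29*(7/1549) = 203/1549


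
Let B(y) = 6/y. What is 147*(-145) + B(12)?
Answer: -42629/2 ≈ -21315.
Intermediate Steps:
147*(-145) + B(12) = 147*(-145) + 6/12 = -21315 + 6*(1/12) = -21315 + ½ = -42629/2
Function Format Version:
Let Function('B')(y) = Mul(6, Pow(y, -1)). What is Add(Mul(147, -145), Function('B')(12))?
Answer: Rational(-42629, 2) ≈ -21315.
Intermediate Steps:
Add(Mul(147, -145), Function('B')(12)) = Add(Mul(147, -145), Mul(6, Pow(12, -1))) = Add(-21315, Mul(6, Rational(1, 12))) = Add(-21315, Rational(1, 2)) = Rational(-42629, 2)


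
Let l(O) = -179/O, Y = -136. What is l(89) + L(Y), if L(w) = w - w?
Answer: -179/89 ≈ -2.0112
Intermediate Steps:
L(w) = 0
l(89) + L(Y) = -179/89 + 0 = -179/89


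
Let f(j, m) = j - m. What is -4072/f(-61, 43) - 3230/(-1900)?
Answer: 5311/130 ≈ 40.854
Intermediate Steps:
-4072/f(-61, 43) - 3230/(-1900) = -4072/(-61 - 1*43) - 3230/(-1900) = -4072/(-61 - 43) - 3230*(-1/1900) = -4072/(-104) + 17/10 = -4072*(-1/104) + 17/10 = 509/13 + 17/10 = 5311/130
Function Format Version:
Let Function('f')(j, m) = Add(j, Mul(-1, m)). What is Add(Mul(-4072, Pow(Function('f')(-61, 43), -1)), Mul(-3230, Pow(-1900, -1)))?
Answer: Rational(5311, 130) ≈ 40.854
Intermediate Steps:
Add(Mul(-4072, Pow(Function('f')(-61, 43), -1)), Mul(-3230, Pow(-1900, -1))) = Add(Mul(-4072, Pow(Add(-61, Mul(-1, 43)), -1)), Mul(-3230, Pow(-1900, -1))) = Add(Mul(-4072, Pow(Add(-61, -43), -1)), Mul(-3230, Rational(-1, 1900))) = Add(Mul(-4072, Pow(-104, -1)), Rational(17, 10)) = Add(Mul(-4072, Rational(-1, 104)), Rational(17, 10)) = Add(Rational(509, 13), Rational(17, 10)) = Rational(5311, 130)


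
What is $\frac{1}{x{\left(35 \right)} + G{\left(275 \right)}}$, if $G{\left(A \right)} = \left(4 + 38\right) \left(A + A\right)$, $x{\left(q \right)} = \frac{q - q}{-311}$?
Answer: $\frac{1}{23100} \approx 4.329 \cdot 10^{-5}$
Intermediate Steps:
$x{\left(q \right)} = 0$ ($x{\left(q \right)} = 0 \left(- \frac{1}{311}\right) = 0$)
$G{\left(A \right)} = 84 A$ ($G{\left(A \right)} = 42 \cdot 2 A = 84 A$)
$\frac{1}{x{\left(35 \right)} + G{\left(275 \right)}} = \frac{1}{0 + 84 \cdot 275} = \frac{1}{0 + 23100} = \frac{1}{23100}$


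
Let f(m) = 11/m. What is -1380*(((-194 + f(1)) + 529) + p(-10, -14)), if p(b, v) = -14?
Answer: -458160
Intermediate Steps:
-1380*(((-194 + f(1)) + 529) + p(-10, -14)) = -1380*(((-194 + 11/1) + 529) - 14) = -1380*(((-194 + 11*1) + 529) - 14) = -1380*(((-194 + 11) + 529) - 14) = -1380*((-183 + 529) - 14) = -1380*(346 - 14) = -1380*332 = -458160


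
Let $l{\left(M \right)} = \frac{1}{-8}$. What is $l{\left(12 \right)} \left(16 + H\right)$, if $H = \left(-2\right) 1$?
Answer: $- \frac{7}{4} \approx -1.75$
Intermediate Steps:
$l{\left(M \right)} = - \frac{1}{8}$
$H = -2$
$l{\left(12 \right)} \left(16 + H\right) = - \frac{16 - 2}{8} = \left(- \frac{1}{8}\right) 14 = - \frac{7}{4}$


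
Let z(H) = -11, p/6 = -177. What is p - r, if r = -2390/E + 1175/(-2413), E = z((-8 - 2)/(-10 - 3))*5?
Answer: -29329155/26543 ≈ -1105.0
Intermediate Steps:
p = -1062 (p = 6*(-177) = -1062)
E = -55 (E = -11*5 = -55)
r = 1140489/26543 (r = -2390/(-55) + 1175/(-2413) = -2390*(-1/55) + 1175*(-1/2413) = 478/11 - 1175/2413 = 1140489/26543 ≈ 42.968)
p - r = -1062 - 1*1140489/26543 = -1062 - 1140489/26543 = -29329155/26543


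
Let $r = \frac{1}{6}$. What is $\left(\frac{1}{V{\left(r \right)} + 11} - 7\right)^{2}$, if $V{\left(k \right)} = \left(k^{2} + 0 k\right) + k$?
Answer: $\frac{7756225}{162409} \approx 47.757$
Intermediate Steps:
$r = \frac{1}{6} \approx 0.16667$
$V{\left(k \right)} = k + k^{2}$ ($V{\left(k \right)} = \left(k^{2} + 0\right) + k = k^{2} + k = k + k^{2}$)
$\left(\frac{1}{V{\left(r \right)} + 11} - 7\right)^{2} = \left(\frac{1}{\frac{1 + \frac{1}{6}}{6} + 11} - 7\right)^{2} = \left(\frac{1}{\frac{1}{6} \cdot \frac{7}{6} + 11} - 7\right)^{2} = \left(\frac{1}{\frac{7}{36} + 11} - 7\right)^{2} = \left(\frac{1}{\frac{403}{36}} - 7\right)^{2} = \left(\frac{36}{403} - 7\right)^{2} = \left(- \frac{2785}{403}\right)^{2} = \frac{7756225}{162409}$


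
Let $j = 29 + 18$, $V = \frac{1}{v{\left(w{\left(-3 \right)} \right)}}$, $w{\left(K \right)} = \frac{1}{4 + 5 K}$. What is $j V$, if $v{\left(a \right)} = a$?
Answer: $-517$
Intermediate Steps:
$V = -11$ ($V = \frac{1}{\frac{1}{4 + 5 \left(-3\right)}} = \frac{1}{\frac{1}{4 - 15}} = \frac{1}{\frac{1}{-11}} = \frac{1}{- \frac{1}{11}} = -11$)
$j = 47$
$j V = 47 \left(-11\right) = -517$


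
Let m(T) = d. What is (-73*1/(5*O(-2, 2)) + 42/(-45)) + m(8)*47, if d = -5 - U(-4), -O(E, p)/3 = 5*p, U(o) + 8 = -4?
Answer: 49283/150 ≈ 328.55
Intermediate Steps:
U(o) = -12 (U(o) = -8 - 4 = -12)
O(E, p) = -15*p
d = 7 (d = -5 - 1*(-12) = -5 + 12 = 7)
m(T) = 7
(-73*1/(5*O(-2, 2)) + 42/(-45)) + m(8)*47 = (-73/(5*(-15*2)) + 42/(-45)) + 7*47 = (-73/(5*(-30)) + 42*(-1/45)) + 329 = (-73/(-150) - 14/15) + 329 = (-73*(-1/150) - 14/15) + 329 = (73/150 - 14/15) + 329 = -67/150 + 329 = 49283/150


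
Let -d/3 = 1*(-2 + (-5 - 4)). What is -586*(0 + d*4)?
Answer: -77352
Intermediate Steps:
d = 33 (d = -3*(-2 + (-5 - 4)) = -3*(-2 - 9) = -3*(-11) = 33)
-586*(0 + d*4) = -586*(0 + 33*4) = -586*(0 + 132) = -586*132 = -77352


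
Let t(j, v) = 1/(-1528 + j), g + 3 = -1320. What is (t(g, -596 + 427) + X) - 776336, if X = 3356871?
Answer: 7357105284/2851 ≈ 2.5805e+6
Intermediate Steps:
g = -1323 (g = -3 - 1320 = -1323)
(t(g, -596 + 427) + X) - 776336 = (1/(-1528 - 1323) + 3356871) - 776336 = (1/(-2851) + 3356871) - 776336 = (-1/2851 + 3356871) - 776336 = 9570439220/2851 - 776336 = 7357105284/2851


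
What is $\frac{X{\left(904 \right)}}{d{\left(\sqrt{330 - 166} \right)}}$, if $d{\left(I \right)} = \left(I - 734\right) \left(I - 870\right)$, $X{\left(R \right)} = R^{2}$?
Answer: $\frac{1019515267}{796038976} + \frac{5120369 \sqrt{41}}{796038976} \approx 1.3219$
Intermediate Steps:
$d{\left(I \right)} = \left(-870 + I\right) \left(-734 + I\right)$ ($d{\left(I \right)} = \left(-734 + I\right) \left(-870 + I\right) = \left(-870 + I\right) \left(-734 + I\right)$)
$\frac{X{\left(904 \right)}}{d{\left(\sqrt{330 - 166} \right)}} = \frac{904^{2}}{638580 + \left(\sqrt{330 - 166}\right)^{2} - 1604 \sqrt{330 - 166}} = \frac{817216}{638580 + \left(\sqrt{164}\right)^{2} - 1604 \sqrt{164}} = \frac{817216}{638580 + \left(2 \sqrt{41}\right)^{2} - 1604 \cdot 2 \sqrt{41}} = \frac{817216}{638580 + 164 - 3208 \sqrt{41}} = \frac{817216}{638744 - 3208 \sqrt{41}}$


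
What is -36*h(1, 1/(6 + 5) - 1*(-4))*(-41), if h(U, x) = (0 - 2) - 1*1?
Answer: -4428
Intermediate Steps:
h(U, x) = -3 (h(U, x) = -2 - 1 = -3)
-36*h(1, 1/(6 + 5) - 1*(-4))*(-41) = -36*(-3)*(-41) = 108*(-41) = -4428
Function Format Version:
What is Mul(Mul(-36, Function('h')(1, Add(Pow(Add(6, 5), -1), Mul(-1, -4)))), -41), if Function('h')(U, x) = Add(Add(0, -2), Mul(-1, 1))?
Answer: -4428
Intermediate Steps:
Function('h')(U, x) = -3 (Function('h')(U, x) = Add(-2, -1) = -3)
Mul(Mul(-36, Function('h')(1, Add(Pow(Add(6, 5), -1), Mul(-1, -4)))), -41) = Mul(Mul(-36, -3), -41) = Mul(108, -41) = -4428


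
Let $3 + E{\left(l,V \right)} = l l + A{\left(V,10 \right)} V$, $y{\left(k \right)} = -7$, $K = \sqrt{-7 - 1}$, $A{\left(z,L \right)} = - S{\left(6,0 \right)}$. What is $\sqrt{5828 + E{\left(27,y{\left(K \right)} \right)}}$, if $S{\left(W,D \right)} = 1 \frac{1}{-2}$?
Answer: $\frac{\sqrt{26202}}{2} \approx 80.935$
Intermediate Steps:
$S{\left(W,D \right)} = - \frac{1}{2}$ ($S{\left(W,D \right)} = 1 \left(- \frac{1}{2}\right) = - \frac{1}{2}$)
$A{\left(z,L \right)} = \frac{1}{2}$ ($A{\left(z,L \right)} = \left(-1\right) \left(- \frac{1}{2}\right) = \frac{1}{2}$)
$K = 2 i \sqrt{2}$ ($K = \sqrt{-8} = 2 i \sqrt{2} \approx 2.8284 i$)
$E{\left(l,V \right)} = -3 + l^{2} + \frac{V}{2}$ ($E{\left(l,V \right)} = -3 + \left(l l + \frac{V}{2}\right) = -3 + \left(l^{2} + \frac{V}{2}\right) = -3 + l^{2} + \frac{V}{2}$)
$\sqrt{5828 + E{\left(27,y{\left(K \right)} \right)}} = \sqrt{5828 + \left(-3 + 27^{2} + \frac{1}{2} \left(-7\right)\right)} = \sqrt{5828 - - \frac{1445}{2}} = \sqrt{5828 + \frac{1445}{2}} = \sqrt{\frac{13101}{2}} = \frac{\sqrt{26202}}{2}$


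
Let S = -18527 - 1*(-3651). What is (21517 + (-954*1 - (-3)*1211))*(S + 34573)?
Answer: 476588612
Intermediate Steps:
S = -14876 (S = -18527 + 3651 = -14876)
(21517 + (-954*1 - (-3)*1211))*(S + 34573) = (21517 + (-954*1 - (-3)*1211))*(-14876 + 34573) = (21517 + (-954 - 1*(-3633)))*19697 = (21517 + (-954 + 3633))*19697 = (21517 + 2679)*19697 = 24196*19697 = 476588612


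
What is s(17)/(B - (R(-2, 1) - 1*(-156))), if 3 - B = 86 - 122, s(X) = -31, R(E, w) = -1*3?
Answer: 31/114 ≈ 0.27193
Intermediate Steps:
R(E, w) = -3
B = 39 (B = 3 - (86 - 122) = 3 - 1*(-36) = 3 + 36 = 39)
s(17)/(B - (R(-2, 1) - 1*(-156))) = -31/(39 - (-3 - 1*(-156))) = -31/(39 - (-3 + 156)) = -31/(39 - 1*153) = -31/(39 - 153) = -31/(-114) = -31*(-1/114) = 31/114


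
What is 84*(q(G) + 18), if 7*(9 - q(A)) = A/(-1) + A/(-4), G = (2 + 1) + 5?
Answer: 2388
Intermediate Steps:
G = 8 (G = 3 + 5 = 8)
q(A) = 9 + 5*A/28 (q(A) = 9 - (A/(-1) + A/(-4))/7 = 9 - (A*(-1) + A*(-¼))/7 = 9 - (-A - A/4)/7 = 9 - (-5)*A/28 = 9 + 5*A/28)
84*(q(G) + 18) = 84*((9 + (5/28)*8) + 18) = 84*((9 + 10/7) + 18) = 84*(73/7 + 18) = 84*(199/7) = 2388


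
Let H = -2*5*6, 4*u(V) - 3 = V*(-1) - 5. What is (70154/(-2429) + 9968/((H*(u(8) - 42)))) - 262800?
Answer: -1368004898/5205 ≈ -2.6283e+5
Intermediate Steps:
u(V) = -1/2 - V/4 (u(V) = 3/4 + (V*(-1) - 5)/4 = 3/4 + (-V - 5)/4 = 3/4 + (-5 - V)/4 = 3/4 + (-5/4 - V/4) = -1/2 - V/4)
H = -60 (H = -10*6 = -60)
(70154/(-2429) + 9968/((H*(u(8) - 42)))) - 262800 = (70154/(-2429) + 9968/((-60*((-1/2 - 1/4*8) - 42)))) - 262800 = (70154*(-1/2429) + 9968/((-60*((-1/2 - 2) - 42)))) - 262800 = (-10022/347 + 9968/((-60*(-5/2 - 42)))) - 262800 = (-10022/347 + 9968/((-60*(-89/2)))) - 262800 = (-10022/347 + 9968/2670) - 262800 = (-10022/347 + 9968*(1/2670)) - 262800 = (-10022/347 + 56/15) - 262800 = -130898/5205 - 262800 = -1368004898/5205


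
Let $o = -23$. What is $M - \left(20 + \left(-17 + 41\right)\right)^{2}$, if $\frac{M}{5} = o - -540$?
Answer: $649$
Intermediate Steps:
$M = 2585$ ($M = 5 \left(-23 - -540\right) = 5 \left(-23 + 540\right) = 5 \cdot 517 = 2585$)
$M - \left(20 + \left(-17 + 41\right)\right)^{2} = 2585 - \left(20 + \left(-17 + 41\right)\right)^{2} = 2585 - \left(20 + 24\right)^{2} = 2585 - 44^{2} = 2585 - 1936 = 649$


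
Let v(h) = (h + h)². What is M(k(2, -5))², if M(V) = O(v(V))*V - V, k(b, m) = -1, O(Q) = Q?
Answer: 9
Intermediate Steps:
v(h) = 4*h² (v(h) = (2*h)² = 4*h²)
M(V) = -V + 4*V³ (M(V) = (4*V²)*V - V = 4*V³ - V = -V + 4*V³)
M(k(2, -5))² = (-1*(-1) + 4*(-1)³)² = (1 + 4*(-1))² = (1 - 4)² = (-3)² = 9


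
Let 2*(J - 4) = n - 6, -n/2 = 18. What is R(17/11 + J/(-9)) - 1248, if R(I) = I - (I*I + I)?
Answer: -12347248/9801 ≈ -1259.8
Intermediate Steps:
n = -36 (n = -2*18 = -36)
J = -17 (J = 4 + (-36 - 6)/2 = 4 + (1/2)*(-42) = 4 - 21 = -17)
R(I) = -I**2 (R(I) = I - (I**2 + I) = I - (I + I**2) = I + (-I - I**2) = -I**2)
R(17/11 + J/(-9)) - 1248 = -(17/11 - 17/(-9))**2 - 1248 = -(17*(1/11) - 17*(-1/9))**2 - 1248 = -(17/11 + 17/9)**2 - 1248 = -(340/99)**2 - 1248 = -1*115600/9801 - 1248 = -115600/9801 - 1248 = -12347248/9801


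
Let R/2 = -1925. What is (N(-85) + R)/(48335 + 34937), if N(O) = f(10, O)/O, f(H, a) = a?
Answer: -3849/83272 ≈ -0.046222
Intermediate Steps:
R = -3850 (R = 2*(-1925) = -3850)
N(O) = 1 (N(O) = O/O = 1)
(N(-85) + R)/(48335 + 34937) = (1 - 3850)/(48335 + 34937) = -3849/83272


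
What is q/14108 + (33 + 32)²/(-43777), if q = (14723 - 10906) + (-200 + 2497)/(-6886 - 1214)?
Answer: 870572567131/5002607919600 ≈ 0.17402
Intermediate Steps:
q = 30915403/8100 (q = 3817 + 2297/(-8100) = 3817 + 2297*(-1/8100) = 3817 - 2297/8100 = 30915403/8100 ≈ 3816.7)
q/14108 + (33 + 32)²/(-43777) = (30915403/8100)/14108 + (33 + 32)²/(-43777) = (30915403/8100)*(1/14108) + 65²*(-1/43777) = 30915403/114274800 + 4225*(-1/43777) = 30915403/114274800 - 4225/43777 = 870572567131/5002607919600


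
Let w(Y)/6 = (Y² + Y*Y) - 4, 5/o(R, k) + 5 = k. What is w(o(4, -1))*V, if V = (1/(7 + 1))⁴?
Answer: -47/12288 ≈ -0.0038249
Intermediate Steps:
o(R, k) = 5/(-5 + k)
V = 1/4096 (V = (1/8)⁴ = (⅛)⁴ = 1/4096 ≈ 0.00024414)
w(Y) = -24 + 12*Y² (w(Y) = 6*((Y² + Y*Y) - 4) = 6*((Y² + Y²) - 4) = 6*(2*Y² - 4) = 6*(-4 + 2*Y²) = -24 + 12*Y²)
w(o(4, -1))*V = (-24 + 12*(5/(-5 - 1))²)*(1/4096) = (-24 + 12*(5/(-6))²)*(1/4096) = (-24 + 12*(5*(-⅙))²)*(1/4096) = (-24 + 12*(-⅚)²)*(1/4096) = (-24 + 12*(25/36))*(1/4096) = (-24 + 25/3)*(1/4096) = -47/3*1/4096 = -47/12288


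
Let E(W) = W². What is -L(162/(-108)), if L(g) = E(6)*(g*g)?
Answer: -81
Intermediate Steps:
L(g) = 36*g² (L(g) = 6²*(g*g) = 36*g²)
-L(162/(-108)) = -36*(162/(-108))² = -36*(162*(-1/108))² = -36*(-3/2)² = -36*9/4 = -1*81 = -81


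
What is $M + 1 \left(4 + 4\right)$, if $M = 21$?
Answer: $29$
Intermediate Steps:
$M + 1 \left(4 + 4\right) = 21 + 1 \left(4 + 4\right) = 21 + 1 \cdot 8 = 21 + 8 = 29$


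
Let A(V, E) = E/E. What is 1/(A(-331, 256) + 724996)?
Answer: 1/724997 ≈ 1.3793e-6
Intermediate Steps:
A(V, E) = 1
1/(A(-331, 256) + 724996) = 1/(1 + 724996) = 1/724997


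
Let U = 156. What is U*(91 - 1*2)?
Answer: 13884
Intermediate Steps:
U*(91 - 1*2) = 156*(91 - 1*2) = 156*(91 - 2) = 156*89 = 13884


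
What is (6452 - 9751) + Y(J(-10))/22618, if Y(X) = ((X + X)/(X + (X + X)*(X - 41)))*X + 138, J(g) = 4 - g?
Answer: -1977341080/599377 ≈ -3299.0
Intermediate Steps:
Y(X) = 138 + 2*X²/(X + 2*X*(-41 + X)) (Y(X) = ((2*X)/(X + (2*X)*(-41 + X)))*X + 138 = ((2*X)/(X + 2*X*(-41 + X)))*X + 138 = (2*X/(X + 2*X*(-41 + X)))*X + 138 = 2*X²/(X + 2*X*(-41 + X)) + 138 = 138 + 2*X²/(X + 2*X*(-41 + X)))
(6452 - 9751) + Y(J(-10))/22618 = (6452 - 9751) + (2*(-5589 + 139*(4 - 1*(-10)))/(-81 + 2*(4 - 1*(-10))))/22618 = -3299 + (2*(-5589 + 139*(4 + 10))/(-81 + 2*(4 + 10)))*(1/22618) = -3299 + (2*(-5589 + 139*14)/(-81 + 2*14))*(1/22618) = -3299 + (2*(-5589 + 1946)/(-81 + 28))*(1/22618) = -3299 + (2*(-3643)/(-53))*(1/22618) = -3299 + (2*(-1/53)*(-3643))*(1/22618) = -3299 + (7286/53)*(1/22618) = -3299 + 3643/599377 = -1977341080/599377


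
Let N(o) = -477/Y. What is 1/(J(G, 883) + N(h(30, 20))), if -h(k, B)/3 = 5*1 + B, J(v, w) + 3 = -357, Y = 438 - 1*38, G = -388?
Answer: -400/144477 ≈ -0.0027686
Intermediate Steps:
Y = 400 (Y = 438 - 38 = 400)
J(v, w) = -360 (J(v, w) = -3 - 357 = -360)
h(k, B) = -15 - 3*B (h(k, B) = -3*(5*1 + B) = -3*(5 + B) = -15 - 3*B)
N(o) = -477/400
1/(J(G, 883) + N(h(30, 20))) = 1/(-360 - 477/400) = 1/(-144477/400) = -400/144477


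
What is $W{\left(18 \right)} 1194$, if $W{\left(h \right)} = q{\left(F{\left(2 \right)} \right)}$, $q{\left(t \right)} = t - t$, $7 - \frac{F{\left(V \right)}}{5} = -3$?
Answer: $0$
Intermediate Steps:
$F{\left(V \right)} = 50$ ($F{\left(V \right)} = 35 - -15 = 35 + 15 = 50$)
$q{\left(t \right)} = 0$
$W{\left(h \right)} = 0$
$W{\left(18 \right)} 1194 = 0 \cdot 1194 = 0$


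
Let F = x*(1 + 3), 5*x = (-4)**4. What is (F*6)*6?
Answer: 36864/5 ≈ 7372.8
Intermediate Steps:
x = 256/5 (x = (1/5)*(-4)**4 = (1/5)*256 = 256/5 ≈ 51.200)
F = 1024/5 (F = 256*(1 + 3)/5 = (256/5)*4 = 1024/5 ≈ 204.80)
(F*6)*6 = ((1024/5)*6)*6 = (6144/5)*6 = 36864/5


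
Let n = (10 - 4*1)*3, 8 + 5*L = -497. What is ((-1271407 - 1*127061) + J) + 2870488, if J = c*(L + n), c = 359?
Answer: 1442223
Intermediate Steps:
L = -101 (L = -8/5 + (1/5)*(-497) = -8/5 - 497/5 = -101)
n = 18 (n = (10 - 4)*3 = 6*3 = 18)
J = -29797 (J = 359*(-101 + 18) = 359*(-83) = -29797)
((-1271407 - 1*127061) + J) + 2870488 = ((-1271407 - 1*127061) - 29797) + 2870488 = ((-1271407 - 127061) - 29797) + 2870488 = (-1398468 - 29797) + 2870488 = -1428265 + 2870488 = 1442223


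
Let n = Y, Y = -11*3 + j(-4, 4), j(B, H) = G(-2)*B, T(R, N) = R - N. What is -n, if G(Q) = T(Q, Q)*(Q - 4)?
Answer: 33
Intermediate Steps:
G(Q) = 0 (G(Q) = (Q - Q)*(Q - 4) = 0*(-4 + Q) = 0)
j(B, H) = 0 (j(B, H) = 0*B = 0)
Y = -33 (Y = -11*3 + 0 = -33 + 0 = -33)
n = -33
-n = -1*(-33) = 33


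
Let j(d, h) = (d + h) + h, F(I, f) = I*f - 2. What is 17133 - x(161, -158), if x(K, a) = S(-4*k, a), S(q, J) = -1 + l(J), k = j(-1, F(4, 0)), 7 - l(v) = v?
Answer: 16969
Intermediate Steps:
l(v) = 7 - v
F(I, f) = -2 + I*f
j(d, h) = d + 2*h
k = -5 (k = -1 + 2*(-2 + 4*0) = -1 + 2*(-2 + 0) = -1 + 2*(-2) = -1 - 4 = -5)
S(q, J) = 6 - J (S(q, J) = -1 + (7 - J) = 6 - J)
x(K, a) = 6 - a
17133 - x(161, -158) = 17133 - (6 - 1*(-158)) = 17133 - (6 + 158) = 17133 - 1*164 = 17133 - 164 = 16969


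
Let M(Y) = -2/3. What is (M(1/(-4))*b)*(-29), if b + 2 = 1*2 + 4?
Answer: 232/3 ≈ 77.333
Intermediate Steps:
M(Y) = -⅔ (M(Y) = -2*⅓ = -⅔)
b = 4 (b = -2 + (1*2 + 4) = -2 + (2 + 4) = -2 + 6 = 4)
(M(1/(-4))*b)*(-29) = -⅔*4*(-29) = -8/3*(-29) = 232/3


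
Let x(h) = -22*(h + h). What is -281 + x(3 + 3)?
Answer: -545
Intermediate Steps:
x(h) = -44*h
-281 + x(3 + 3) = -281 - 44*(3 + 3) = -281 - 44*6 = -281 - 264 = -545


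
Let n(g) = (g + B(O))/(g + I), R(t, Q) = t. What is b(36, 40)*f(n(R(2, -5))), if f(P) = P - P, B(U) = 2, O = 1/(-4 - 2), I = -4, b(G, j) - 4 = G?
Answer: 0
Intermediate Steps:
b(G, j) = 4 + G
O = -1/6 (O = 1/(-6) = -1/6 ≈ -0.16667)
n(g) = (2 + g)/(-4 + g) (n(g) = (g + 2)/(g - 4) = (2 + g)/(-4 + g))
f(P) = 0
b(36, 40)*f(n(R(2, -5))) = (4 + 36)*0 = 40*0 = 0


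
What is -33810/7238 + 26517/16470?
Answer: -8688587/2838330 ≈ -3.0612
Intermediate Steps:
-33810/7238 + 26517/16470 = -33810*1/7238 + 26517*(1/16470) = -2415/517 + 8839/5490 = -8688587/2838330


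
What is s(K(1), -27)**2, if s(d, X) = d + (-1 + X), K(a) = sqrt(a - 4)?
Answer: (28 - I*sqrt(3))**2 ≈ 781.0 - 96.995*I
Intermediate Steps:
K(a) = sqrt(-4 + a)
s(d, X) = -1 + X + d
s(K(1), -27)**2 = (-1 - 27 + sqrt(-4 + 1))**2 = (-1 - 27 + sqrt(-3))**2 = (-1 - 27 + I*sqrt(3))**2 = (-28 + I*sqrt(3))**2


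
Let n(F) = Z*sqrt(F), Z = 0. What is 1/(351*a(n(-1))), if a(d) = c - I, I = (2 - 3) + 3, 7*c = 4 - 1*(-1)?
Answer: -7/3159 ≈ -0.0022159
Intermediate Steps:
c = 5/7 (c = (4 - 1*(-1))/7 = (4 + 1)/7 = (1/7)*5 = 5/7 ≈ 0.71429)
n(F) = 0 (n(F) = 0*sqrt(F) = 0)
I = 2 (I = -1 + 3 = 2)
a(d) = -9/7 (a(d) = 5/7 - 1*2 = 5/7 - 2 = -9/7)
1/(351*a(n(-1))) = 1/(351*(-9/7)) = 1/(-3159/7) = -7/3159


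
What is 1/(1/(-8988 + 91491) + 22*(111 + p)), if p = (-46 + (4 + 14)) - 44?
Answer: 82503/70787575 ≈ 0.0011655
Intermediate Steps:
p = -72 (p = (-46 + 18) - 44 = -28 - 44 = -72)
1/(1/(-8988 + 91491) + 22*(111 + p)) = 1/(1/(-8988 + 91491) + 22*(111 - 72)) = 1/(1/82503 + 22*39) = 1/(1/82503 + 858) = 1/(70787575/82503) = 82503/70787575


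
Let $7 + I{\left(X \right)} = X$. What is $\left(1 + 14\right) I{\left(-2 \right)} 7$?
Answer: $-945$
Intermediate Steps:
$I{\left(X \right)} = -7 + X$
$\left(1 + 14\right) I{\left(-2 \right)} 7 = \left(1 + 14\right) \left(-7 - 2\right) 7 = 15 \left(-9\right) 7 = \left(-135\right) 7 = -945$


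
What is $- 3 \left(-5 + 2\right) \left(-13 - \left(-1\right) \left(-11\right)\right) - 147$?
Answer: $-363$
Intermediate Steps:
$- 3 \left(-5 + 2\right) \left(-13 - \left(-1\right) \left(-11\right)\right) - 147 = \left(-3\right) \left(-3\right) \left(-13 - 11\right) - 147 = 9 \left(-13 - 11\right) - 147 = 9 \left(-24\right) - 147 = -216 - 147 = -363$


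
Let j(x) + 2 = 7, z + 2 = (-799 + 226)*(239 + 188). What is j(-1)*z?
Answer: -1223365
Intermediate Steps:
z = -244673 (z = -2 + (-799 + 226)*(239 + 188) = -2 - 573*427 = -2 - 244671 = -244673)
j(x) = 5 (j(x) = -2 + 7 = 5)
j(-1)*z = 5*(-244673) = -1223365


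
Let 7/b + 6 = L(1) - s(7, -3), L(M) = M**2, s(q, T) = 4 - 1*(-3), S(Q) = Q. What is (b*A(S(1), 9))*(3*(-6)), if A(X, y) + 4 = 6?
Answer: 21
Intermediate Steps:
A(X, y) = 2 (A(X, y) = -4 + 6 = 2)
s(q, T) = 7 (s(q, T) = 4 + 3 = 7)
b = -7/12 (b = 7/(-6 + (1**2 - 1*7)) = 7/(-6 + (1 - 7)) = 7/(-6 - 6) = 7/(-12) = 7*(-1/12) = -7/12 ≈ -0.58333)
(b*A(S(1), 9))*(3*(-6)) = (-7/12*2)*(3*(-6)) = -7/6*(-18) = 21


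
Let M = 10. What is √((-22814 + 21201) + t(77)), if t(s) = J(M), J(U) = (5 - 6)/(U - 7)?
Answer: 22*I*√30/3 ≈ 40.166*I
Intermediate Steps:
J(U) = -1/(-7 + U)
t(s) = -⅓ (t(s) = -1/(-7 + 10) = -1/3 = -1*⅓ = -⅓)
√((-22814 + 21201) + t(77)) = √((-22814 + 21201) - ⅓) = √(-1613 - ⅓) = √(-4840/3) = 22*I*√30/3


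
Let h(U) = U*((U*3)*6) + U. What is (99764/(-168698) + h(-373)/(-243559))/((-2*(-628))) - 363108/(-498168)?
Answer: 22691382978486377/31505721073363416 ≈ 0.72023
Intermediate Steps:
h(U) = U + 18*U² (h(U) = U*((3*U)*6) + U = U*(18*U) + U = 18*U² + U = U + 18*U²)
(99764/(-168698) + h(-373)/(-243559))/((-2*(-628))) - 363108/(-498168) = (99764/(-168698) - 373*(1 + 18*(-373))/(-243559))/((-2*(-628))) - 363108/(-498168) = (99764*(-1/168698) - 373*(1 - 6714)*(-1/243559))/1256 - 363108*(-1/498168) = (-49882/84349 - 373*(-6713)*(-1/243559))*(1/1256) + 30259/41514 = (-49882/84349 + 2503949*(-1/243559))*(1/1256) + 30259/41514 = (-49882/84349 - 2503949/243559)*(1/1256) + 30259/41514 = -223354804239/20543958091*1/1256 + 30259/41514 = -223354804239/25803211362296 + 30259/41514 = 22691382978486377/31505721073363416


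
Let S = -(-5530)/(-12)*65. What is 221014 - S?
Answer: 1505809/6 ≈ 2.5097e+5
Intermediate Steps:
S = -179725/6 (S = -(-5530)*(-1)/12*65 = -79*35/6*65 = -2765/6*65 = -179725/6 ≈ -29954.)
221014 - S = 221014 - 1*(-179725/6) = 221014 + 179725/6 = 1505809/6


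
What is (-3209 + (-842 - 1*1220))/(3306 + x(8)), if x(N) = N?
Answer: -5271/3314 ≈ -1.5905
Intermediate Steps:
(-3209 + (-842 - 1*1220))/(3306 + x(8)) = (-3209 + (-842 - 1*1220))/(3306 + 8) = (-3209 + (-842 - 1220))/3314 = (-3209 - 2062)*(1/3314) = -5271*1/3314 = -5271/3314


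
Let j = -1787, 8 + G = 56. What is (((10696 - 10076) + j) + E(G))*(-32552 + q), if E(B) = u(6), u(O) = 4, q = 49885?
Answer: -20158279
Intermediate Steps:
G = 48 (G = -8 + 56 = 48)
E(B) = 4
(((10696 - 10076) + j) + E(G))*(-32552 + q) = (((10696 - 10076) - 1787) + 4)*(-32552 + 49885) = ((620 - 1787) + 4)*17333 = (-1167 + 4)*17333 = -1163*17333 = -20158279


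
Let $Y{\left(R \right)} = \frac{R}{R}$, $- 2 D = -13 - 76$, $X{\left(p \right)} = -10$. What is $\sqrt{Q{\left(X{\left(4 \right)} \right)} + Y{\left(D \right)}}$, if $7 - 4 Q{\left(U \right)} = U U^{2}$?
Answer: $\frac{\sqrt{1011}}{2} \approx 15.898$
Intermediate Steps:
$D = \frac{89}{2}$ ($D = - \frac{-13 - 76}{2} = \left(- \frac{1}{2}\right) \left(-89\right) = \frac{89}{2} \approx 44.5$)
$Q{\left(U \right)} = \frac{7}{4} - \frac{U^{3}}{4}$ ($Q{\left(U \right)} = \frac{7}{4} - \frac{U U^{2}}{4} = \frac{7}{4} - \frac{U^{3}}{4}$)
$Y{\left(R \right)} = 1$
$\sqrt{Q{\left(X{\left(4 \right)} \right)} + Y{\left(D \right)}} = \sqrt{\left(\frac{7}{4} - \frac{\left(-10\right)^{3}}{4}\right) + 1} = \sqrt{\left(\frac{7}{4} - -250\right) + 1} = \sqrt{\left(\frac{7}{4} + 250\right) + 1} = \sqrt{\frac{1007}{4} + 1} = \sqrt{\frac{1011}{4}} = \frac{\sqrt{1011}}{2}$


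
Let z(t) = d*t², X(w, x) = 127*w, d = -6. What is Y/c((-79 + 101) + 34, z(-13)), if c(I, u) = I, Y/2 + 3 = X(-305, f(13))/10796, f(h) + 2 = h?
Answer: -71123/302288 ≈ -0.23528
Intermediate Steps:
f(h) = -2 + h
Y = -71123/5398 (Y = -6 + 2*((127*(-305))/10796) = -6 + 2*(-38735*1/10796) = -6 + 2*(-38735/10796) = -6 - 38735/5398 = -71123/5398 ≈ -13.176)
z(t) = -6*t²
Y/c((-79 + 101) + 34, z(-13)) = -71123/(5398*((-79 + 101) + 34)) = -71123/(5398*(22 + 34)) = -71123/5398/56 = -71123/5398*1/56 = -71123/302288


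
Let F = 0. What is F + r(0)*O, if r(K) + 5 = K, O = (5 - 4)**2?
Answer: -5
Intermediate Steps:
O = 1 (O = 1**2 = 1)
r(K) = -5 + K
F + r(0)*O = 0 + (-5 + 0)*1 = 0 - 5*1 = 0 - 5 = -5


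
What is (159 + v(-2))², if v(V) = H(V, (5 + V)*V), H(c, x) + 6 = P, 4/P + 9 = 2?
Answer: 1138489/49 ≈ 23234.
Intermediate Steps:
P = -4/7 (P = 4/(-9 + 2) = 4/(-7) = 4*(-⅐) = -4/7 ≈ -0.57143)
H(c, x) = -46/7 (H(c, x) = -6 - 4/7 = -46/7)
v(V) = -46/7
(159 + v(-2))² = (159 - 46/7)² = (1067/7)² = 1138489/49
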